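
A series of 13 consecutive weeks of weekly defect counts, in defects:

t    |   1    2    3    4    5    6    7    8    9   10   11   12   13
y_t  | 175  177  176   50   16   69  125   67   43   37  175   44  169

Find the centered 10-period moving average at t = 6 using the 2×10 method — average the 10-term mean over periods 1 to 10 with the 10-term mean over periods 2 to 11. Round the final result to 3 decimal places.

93.500

Sum over 1–10: 175 + 177 + 176 + 50 + 16 + 69 + 125 + 67 + 43 + 37 = 935
Sum over 2–11: 177 + 176 + 50 + 16 + 69 + 125 + 67 + 43 + 37 + 175 = 935
CMA at t=6 = (935 + 935) / (2·10) = 1870 / 20 = 93.500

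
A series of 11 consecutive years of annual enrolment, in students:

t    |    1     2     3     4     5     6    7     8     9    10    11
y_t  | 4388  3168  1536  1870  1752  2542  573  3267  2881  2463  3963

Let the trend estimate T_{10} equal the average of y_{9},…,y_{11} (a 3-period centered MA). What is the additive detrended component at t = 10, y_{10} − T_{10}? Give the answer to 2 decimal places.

-639.33

Trend T_10 = (2881 + 2463 + 3963) / 3 = 9307/3 = 3102.3333
Detrended value: 2463 − 3102.3333 = -639.33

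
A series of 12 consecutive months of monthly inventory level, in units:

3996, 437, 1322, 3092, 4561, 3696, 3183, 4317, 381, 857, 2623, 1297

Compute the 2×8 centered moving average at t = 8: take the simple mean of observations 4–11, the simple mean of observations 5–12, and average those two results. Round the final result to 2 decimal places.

2726.56

Sum over 4–11: 3092 + 4561 + 3696 + 3183 + 4317 + 381 + 857 + 2623 = 22710
Sum over 5–12: 4561 + 3696 + 3183 + 4317 + 381 + 857 + 2623 + 1297 = 20915
CMA at t=8 = (22710 + 20915) / (2·8) = 43625 / 16 = 2726.56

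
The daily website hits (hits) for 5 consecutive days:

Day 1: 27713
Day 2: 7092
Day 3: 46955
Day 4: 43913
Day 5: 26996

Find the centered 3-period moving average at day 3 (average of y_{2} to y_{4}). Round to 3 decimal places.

32653.333

Sum of periods 2–4: 7092 + 46955 + 43913 = 97960
Divide by 3: 97960 / 3 = 32653.333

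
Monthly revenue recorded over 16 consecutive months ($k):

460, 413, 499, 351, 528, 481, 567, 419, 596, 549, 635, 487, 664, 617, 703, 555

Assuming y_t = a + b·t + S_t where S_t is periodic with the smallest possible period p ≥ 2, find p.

4

First differences y_{t+1} − y_t: -47, 86, -148, 177, -47, 86, -148, 177, -47, 86, …
The difference pattern repeats every 4 terms and not for any smaller step, so p = 4.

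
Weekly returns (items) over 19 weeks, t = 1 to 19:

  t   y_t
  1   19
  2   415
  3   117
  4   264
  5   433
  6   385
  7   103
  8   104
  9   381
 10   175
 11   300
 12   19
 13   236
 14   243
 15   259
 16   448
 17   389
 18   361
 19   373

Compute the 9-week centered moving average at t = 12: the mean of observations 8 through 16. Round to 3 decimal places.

240.556

Sum of periods 8–16: 104 + 381 + 175 + 300 + 19 + 236 + 243 + 259 + 448 = 2165
Divide by 9: 2165 / 9 = 240.556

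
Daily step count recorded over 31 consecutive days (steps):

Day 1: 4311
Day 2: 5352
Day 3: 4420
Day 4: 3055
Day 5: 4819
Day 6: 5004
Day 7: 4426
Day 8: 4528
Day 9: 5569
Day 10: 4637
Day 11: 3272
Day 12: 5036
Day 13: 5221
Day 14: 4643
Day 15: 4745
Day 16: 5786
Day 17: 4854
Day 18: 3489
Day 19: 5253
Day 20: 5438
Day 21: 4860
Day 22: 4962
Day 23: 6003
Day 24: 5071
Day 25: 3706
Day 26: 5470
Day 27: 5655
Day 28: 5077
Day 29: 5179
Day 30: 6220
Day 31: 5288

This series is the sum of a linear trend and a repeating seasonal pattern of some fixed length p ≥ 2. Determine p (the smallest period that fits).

First differences y_{t+1} − y_t: 1041, -932, -1365, 1764, 185, -578, 102, 1041, -932, -1365, 1764, 185, -578, 102, 1041, -932, …
The difference pattern repeats every 7 terms and not for any smaller step, so p = 7.

7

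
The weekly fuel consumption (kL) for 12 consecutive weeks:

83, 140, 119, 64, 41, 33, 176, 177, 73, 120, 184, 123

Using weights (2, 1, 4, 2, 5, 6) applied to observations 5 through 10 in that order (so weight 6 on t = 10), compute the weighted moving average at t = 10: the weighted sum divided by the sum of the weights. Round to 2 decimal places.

Weighted sum: 2·41 + 1·33 + 4·176 + 2·177 + 5·73 + 6·120 = 82 + 33 + 704 + 354 + 365 + 720 = 2258
Weight total: 2 + 1 + 4 + 2 + 5 + 6 = 20
WMA = 2258 / 20 = 112.90

112.90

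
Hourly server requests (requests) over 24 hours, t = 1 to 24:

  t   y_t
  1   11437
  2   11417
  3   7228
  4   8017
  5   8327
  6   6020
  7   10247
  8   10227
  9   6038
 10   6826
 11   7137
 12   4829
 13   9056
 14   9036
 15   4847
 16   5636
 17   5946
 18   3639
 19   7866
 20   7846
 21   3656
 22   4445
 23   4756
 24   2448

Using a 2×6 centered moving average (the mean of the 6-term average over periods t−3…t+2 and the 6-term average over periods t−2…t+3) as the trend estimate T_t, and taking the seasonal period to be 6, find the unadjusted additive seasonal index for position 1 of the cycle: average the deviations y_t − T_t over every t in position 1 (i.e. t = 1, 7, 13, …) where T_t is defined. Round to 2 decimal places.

Season position 1 occurs at t = 7, 13, 19 (where T_t is defined).
t=7: T_7 = 8046.7500; y_7 − T_7 = 10247 − 8046.7500 = 2200.2500
t=13: T_13 = 6856.0000; y_13 − T_13 = 9056 − 6856.0000 = 2200.0000
t=19: T_19 = 5665.5833; y_19 − T_19 = 7866 − 5665.5833 = 2200.4167
Mean deviation: (2200.2500 + 2200.0000 + 2200.4167) / 3 = 2200.22

2200.22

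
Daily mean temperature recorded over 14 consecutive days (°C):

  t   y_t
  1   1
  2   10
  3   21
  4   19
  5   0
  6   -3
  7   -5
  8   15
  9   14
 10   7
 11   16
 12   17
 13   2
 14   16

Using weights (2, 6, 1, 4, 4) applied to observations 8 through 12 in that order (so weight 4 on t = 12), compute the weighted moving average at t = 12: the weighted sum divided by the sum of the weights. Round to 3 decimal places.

14.882

Weighted sum: 2·15 + 6·14 + 1·7 + 4·16 + 4·17 = 30 + 84 + 7 + 64 + 68 = 253
Weight total: 2 + 6 + 1 + 4 + 4 = 17
WMA = 253 / 17 = 14.882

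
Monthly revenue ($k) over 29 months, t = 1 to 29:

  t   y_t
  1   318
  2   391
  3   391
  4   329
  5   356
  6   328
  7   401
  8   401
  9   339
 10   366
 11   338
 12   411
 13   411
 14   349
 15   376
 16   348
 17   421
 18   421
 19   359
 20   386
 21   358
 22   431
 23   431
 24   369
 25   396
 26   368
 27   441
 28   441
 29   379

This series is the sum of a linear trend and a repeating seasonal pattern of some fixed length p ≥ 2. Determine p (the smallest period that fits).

First differences y_{t+1} − y_t: 73, 0, -62, 27, -28, 73, 0, -62, 27, -28, 73, 0, …
The difference pattern repeats every 5 terms and not for any smaller step, so p = 5.

5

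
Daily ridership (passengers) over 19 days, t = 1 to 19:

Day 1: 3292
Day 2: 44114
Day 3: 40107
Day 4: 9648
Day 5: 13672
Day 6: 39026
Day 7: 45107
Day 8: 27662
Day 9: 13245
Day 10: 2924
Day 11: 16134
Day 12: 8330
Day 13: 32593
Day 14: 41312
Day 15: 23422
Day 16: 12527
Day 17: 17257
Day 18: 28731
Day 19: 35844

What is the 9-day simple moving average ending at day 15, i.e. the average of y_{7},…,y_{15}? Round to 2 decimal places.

23414.33

Sum of periods 7–15: 45107 + 27662 + 13245 + 2924 + 16134 + 8330 + 32593 + 41312 + 23422 = 210729
Divide by 9: 210729 / 9 = 23414.33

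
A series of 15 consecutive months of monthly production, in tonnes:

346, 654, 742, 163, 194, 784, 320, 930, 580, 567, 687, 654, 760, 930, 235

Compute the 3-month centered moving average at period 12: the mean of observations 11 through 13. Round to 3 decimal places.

Sum of periods 11–13: 687 + 654 + 760 = 2101
Divide by 3: 2101 / 3 = 700.333

700.333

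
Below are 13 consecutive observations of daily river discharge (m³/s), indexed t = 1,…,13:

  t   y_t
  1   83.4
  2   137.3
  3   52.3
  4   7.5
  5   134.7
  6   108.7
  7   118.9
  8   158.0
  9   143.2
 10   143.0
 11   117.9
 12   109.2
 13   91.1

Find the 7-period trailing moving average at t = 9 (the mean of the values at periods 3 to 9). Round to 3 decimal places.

Sum of periods 3–9: 52.3 + 7.5 + 134.7 + 108.7 + 118.9 + 158.0 + 143.2 = 723.3
Divide by 7: 723.3 / 7 = 103.329

103.329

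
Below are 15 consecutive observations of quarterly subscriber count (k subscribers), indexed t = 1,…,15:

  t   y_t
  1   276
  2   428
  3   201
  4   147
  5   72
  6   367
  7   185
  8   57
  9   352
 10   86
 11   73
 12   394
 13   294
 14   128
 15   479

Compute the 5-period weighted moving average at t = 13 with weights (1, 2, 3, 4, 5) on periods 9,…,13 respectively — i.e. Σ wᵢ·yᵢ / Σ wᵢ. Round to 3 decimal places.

Weighted sum: 1·352 + 2·86 + 3·73 + 4·394 + 5·294 = 352 + 172 + 219 + 1576 + 1470 = 3789
Weight total: 1 + 2 + 3 + 4 + 5 = 15
WMA = 3789 / 15 = 252.600

252.600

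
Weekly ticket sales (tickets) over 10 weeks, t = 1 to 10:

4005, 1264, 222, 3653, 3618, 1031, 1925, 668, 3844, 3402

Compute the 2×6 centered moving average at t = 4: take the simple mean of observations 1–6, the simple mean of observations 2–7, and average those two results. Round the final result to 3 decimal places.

2125.500

Sum over 1–6: 4005 + 1264 + 222 + 3653 + 3618 + 1031 = 13793
Sum over 2–7: 1264 + 222 + 3653 + 3618 + 1031 + 1925 = 11713
CMA at t=4 = (13793 + 11713) / (2·6) = 25506 / 12 = 2125.500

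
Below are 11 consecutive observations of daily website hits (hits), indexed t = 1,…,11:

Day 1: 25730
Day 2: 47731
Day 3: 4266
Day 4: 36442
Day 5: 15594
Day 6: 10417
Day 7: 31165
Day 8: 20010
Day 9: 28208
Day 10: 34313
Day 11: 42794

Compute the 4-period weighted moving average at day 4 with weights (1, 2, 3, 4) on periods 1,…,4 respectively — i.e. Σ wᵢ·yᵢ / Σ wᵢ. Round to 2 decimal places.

27975.80

Weighted sum: 1·25730 + 2·47731 + 3·4266 + 4·36442 = 25730 + 95462 + 12798 + 145768 = 279758
Weight total: 1 + 2 + 3 + 4 = 10
WMA = 279758 / 10 = 27975.80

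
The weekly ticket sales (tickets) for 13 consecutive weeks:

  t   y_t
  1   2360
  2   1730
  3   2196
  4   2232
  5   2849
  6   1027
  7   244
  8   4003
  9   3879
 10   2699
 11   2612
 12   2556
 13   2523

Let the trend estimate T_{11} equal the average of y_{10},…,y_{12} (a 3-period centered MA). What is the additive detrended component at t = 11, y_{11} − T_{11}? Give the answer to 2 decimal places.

Trend T_11 = (2699 + 2612 + 2556) / 3 = 7867/3 = 2622.3333
Detrended value: 2612 − 2622.3333 = -10.33

-10.33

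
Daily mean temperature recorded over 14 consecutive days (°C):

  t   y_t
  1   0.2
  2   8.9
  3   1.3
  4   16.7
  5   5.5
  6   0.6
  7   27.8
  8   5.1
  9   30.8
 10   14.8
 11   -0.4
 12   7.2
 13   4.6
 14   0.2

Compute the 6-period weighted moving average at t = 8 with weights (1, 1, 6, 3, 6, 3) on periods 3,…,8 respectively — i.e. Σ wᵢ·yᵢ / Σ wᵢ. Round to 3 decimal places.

11.745

Weighted sum: 1·1.3 + 1·16.7 + 6·5.5 + 3·0.6 + 6·27.8 + 3·5.1 = 1.3 + 16.7 + 33.0 + 1.8 + 166.8 + 15.3 = 234.9
Weight total: 1 + 1 + 6 + 3 + 6 + 3 = 20
WMA = 234.9 / 20 = 11.745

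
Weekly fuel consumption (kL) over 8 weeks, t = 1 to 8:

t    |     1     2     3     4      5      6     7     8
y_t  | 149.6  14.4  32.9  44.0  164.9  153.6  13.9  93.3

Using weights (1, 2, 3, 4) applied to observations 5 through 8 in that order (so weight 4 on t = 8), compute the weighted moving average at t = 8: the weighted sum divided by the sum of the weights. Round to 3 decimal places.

88.700

Weighted sum: 1·164.9 + 2·153.6 + 3·13.9 + 4·93.3 = 164.9 + 307.2 + 41.7 + 373.2 = 887.0
Weight total: 1 + 2 + 3 + 4 = 10
WMA = 887.0 / 10 = 88.700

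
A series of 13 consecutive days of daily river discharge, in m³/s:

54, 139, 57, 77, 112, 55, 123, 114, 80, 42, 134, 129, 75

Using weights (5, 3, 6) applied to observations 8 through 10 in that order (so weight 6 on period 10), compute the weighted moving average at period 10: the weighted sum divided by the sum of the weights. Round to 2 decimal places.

Weighted sum: 5·114 + 3·80 + 6·42 = 570 + 240 + 252 = 1062
Weight total: 5 + 3 + 6 = 14
WMA = 1062 / 14 = 75.86

75.86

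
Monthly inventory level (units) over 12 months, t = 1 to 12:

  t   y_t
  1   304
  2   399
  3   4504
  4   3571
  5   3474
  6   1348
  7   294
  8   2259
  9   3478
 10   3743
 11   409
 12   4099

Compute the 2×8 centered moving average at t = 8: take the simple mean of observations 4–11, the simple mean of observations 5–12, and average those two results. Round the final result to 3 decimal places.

2355.000

Sum over 4–11: 3571 + 3474 + 1348 + 294 + 2259 + 3478 + 3743 + 409 = 18576
Sum over 5–12: 3474 + 1348 + 294 + 2259 + 3478 + 3743 + 409 + 4099 = 19104
CMA at t=8 = (18576 + 19104) / (2·8) = 37680 / 16 = 2355.000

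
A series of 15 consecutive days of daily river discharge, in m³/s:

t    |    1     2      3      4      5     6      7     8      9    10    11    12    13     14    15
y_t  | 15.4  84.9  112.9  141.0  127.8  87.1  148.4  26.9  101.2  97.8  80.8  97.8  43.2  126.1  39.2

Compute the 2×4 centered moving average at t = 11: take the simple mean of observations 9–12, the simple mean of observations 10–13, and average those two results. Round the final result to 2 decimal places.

87.15

Sum over 9–12: 101.2 + 97.8 + 80.8 + 97.8 = 377.6
Sum over 10–13: 97.8 + 80.8 + 97.8 + 43.2 = 319.6
CMA at t=11 = (377.6 + 319.6) / (2·4) = 697.2 / 8 = 87.15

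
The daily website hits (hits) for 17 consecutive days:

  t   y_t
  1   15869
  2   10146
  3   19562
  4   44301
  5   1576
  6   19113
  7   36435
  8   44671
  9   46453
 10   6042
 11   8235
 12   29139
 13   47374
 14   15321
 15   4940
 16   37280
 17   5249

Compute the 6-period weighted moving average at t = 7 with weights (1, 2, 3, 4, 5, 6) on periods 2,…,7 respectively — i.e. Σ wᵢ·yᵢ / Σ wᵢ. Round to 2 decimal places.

Weighted sum: 1·10146 + 2·19562 + 3·44301 + 4·1576 + 5·19113 + 6·36435 = 10146 + 39124 + 132903 + 6304 + 95565 + 218610 = 502652
Weight total: 1 + 2 + 3 + 4 + 5 + 6 = 21
WMA = 502652 / 21 = 23935.81

23935.81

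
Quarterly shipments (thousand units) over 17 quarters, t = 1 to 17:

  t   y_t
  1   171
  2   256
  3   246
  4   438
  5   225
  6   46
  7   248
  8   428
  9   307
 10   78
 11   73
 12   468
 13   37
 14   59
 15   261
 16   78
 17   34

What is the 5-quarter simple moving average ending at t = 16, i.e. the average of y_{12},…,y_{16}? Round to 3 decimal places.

Sum of periods 12–16: 468 + 37 + 59 + 261 + 78 = 903
Divide by 5: 903 / 5 = 180.600

180.600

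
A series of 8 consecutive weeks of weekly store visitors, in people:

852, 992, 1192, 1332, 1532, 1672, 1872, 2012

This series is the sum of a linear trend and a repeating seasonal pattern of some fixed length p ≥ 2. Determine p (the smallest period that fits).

2

First differences y_{t+1} − y_t: 140, 200, 140, 200, 140, 200, …
The difference pattern repeats every 2 terms and not for any smaller step, so p = 2.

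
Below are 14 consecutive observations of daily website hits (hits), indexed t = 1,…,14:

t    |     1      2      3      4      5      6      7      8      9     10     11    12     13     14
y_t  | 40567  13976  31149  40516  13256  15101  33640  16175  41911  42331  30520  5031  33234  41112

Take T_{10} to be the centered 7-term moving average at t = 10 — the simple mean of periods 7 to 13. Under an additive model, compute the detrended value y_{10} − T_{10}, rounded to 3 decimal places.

13353.571

Trend T_10 = (33640 + 16175 + 41911 + 42331 + 30520 + 5031 + 33234) / 7 = 202842/7 = 28977.42857
Detrended value: 42331 − 28977.42857 = 13353.571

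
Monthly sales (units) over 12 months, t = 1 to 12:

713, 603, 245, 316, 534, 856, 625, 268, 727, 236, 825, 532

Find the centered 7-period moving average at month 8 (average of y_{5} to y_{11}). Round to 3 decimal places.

Sum of periods 5–11: 534 + 856 + 625 + 268 + 727 + 236 + 825 = 4071
Divide by 7: 4071 / 7 = 581.571

581.571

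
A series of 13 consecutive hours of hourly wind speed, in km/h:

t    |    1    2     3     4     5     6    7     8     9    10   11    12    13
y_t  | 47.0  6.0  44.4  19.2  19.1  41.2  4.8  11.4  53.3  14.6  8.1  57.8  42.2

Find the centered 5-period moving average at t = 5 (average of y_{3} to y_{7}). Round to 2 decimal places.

Sum of periods 3–7: 44.4 + 19.2 + 19.1 + 41.2 + 4.8 = 128.7
Divide by 5: 128.7 / 5 = 25.74

25.74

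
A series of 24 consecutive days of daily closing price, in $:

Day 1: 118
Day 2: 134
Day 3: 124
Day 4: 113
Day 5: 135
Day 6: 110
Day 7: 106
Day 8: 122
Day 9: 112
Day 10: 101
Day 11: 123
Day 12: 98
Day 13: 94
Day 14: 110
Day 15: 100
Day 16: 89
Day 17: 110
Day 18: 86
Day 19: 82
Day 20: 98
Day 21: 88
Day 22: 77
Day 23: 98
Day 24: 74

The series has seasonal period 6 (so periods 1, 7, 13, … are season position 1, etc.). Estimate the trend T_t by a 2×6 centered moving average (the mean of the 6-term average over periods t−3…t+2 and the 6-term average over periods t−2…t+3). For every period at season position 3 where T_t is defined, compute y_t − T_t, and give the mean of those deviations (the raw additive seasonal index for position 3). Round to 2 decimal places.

0.78

Season position 3 occurs at t = 9, 15, 21 (where T_t is defined).
t=9: T_9 = 111.3333; y_9 − T_9 = 112 − 111.3333 = 0.6667
t=15: T_15 = 99.1667; y_15 − T_15 = 100 − 99.1667 = 0.8333
t=21: T_21 = 87.1667; y_21 − T_21 = 88 − 87.1667 = 0.8333
Mean deviation: (0.6667 + 0.8333 + 0.8333) / 3 = 0.78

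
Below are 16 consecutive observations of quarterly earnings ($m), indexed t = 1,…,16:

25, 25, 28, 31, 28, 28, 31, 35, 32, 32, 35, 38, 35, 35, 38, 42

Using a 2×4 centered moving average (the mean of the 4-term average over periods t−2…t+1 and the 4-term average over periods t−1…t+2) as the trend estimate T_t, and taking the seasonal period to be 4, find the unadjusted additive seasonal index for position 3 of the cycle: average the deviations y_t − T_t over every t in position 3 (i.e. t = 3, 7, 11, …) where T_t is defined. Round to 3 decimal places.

Season position 3 occurs at t = 3, 7, 11 (where T_t is defined).
t=3: T_3 = 27.62500; y_3 − T_3 = 28 − 27.62500 = 0.37500
t=7: T_7 = 31.00000; y_7 − T_7 = 31 − 31.00000 = 0.00000
t=11: T_11 = 34.62500; y_11 − T_11 = 35 − 34.62500 = 0.37500
Mean deviation: (0.37500 + 0.00000 + 0.37500) / 3 = 0.250

0.250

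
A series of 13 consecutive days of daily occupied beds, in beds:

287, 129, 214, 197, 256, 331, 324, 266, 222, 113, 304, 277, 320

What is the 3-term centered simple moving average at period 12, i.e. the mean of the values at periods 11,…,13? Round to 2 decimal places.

300.33

Sum of periods 11–13: 304 + 277 + 320 = 901
Divide by 3: 901 / 3 = 300.33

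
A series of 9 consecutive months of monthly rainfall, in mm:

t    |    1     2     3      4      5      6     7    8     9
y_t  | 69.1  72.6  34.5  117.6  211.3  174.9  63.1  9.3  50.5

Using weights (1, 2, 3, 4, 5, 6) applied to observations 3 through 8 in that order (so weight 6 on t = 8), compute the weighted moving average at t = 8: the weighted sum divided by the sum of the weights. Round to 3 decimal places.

Weighted sum: 1·34.5 + 2·117.6 + 3·211.3 + 4·174.9 + 5·63.1 + 6·9.3 = 34.5 + 235.2 + 633.9 + 699.6 + 315.5 + 55.8 = 1974.5
Weight total: 1 + 2 + 3 + 4 + 5 + 6 = 21
WMA = 1974.5 / 21 = 94.024

94.024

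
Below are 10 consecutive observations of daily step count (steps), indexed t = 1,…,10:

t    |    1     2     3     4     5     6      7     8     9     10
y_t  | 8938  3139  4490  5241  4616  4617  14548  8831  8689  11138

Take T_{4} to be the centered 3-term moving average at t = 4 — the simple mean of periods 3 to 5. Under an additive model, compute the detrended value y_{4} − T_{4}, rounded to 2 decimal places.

Trend T_4 = (4490 + 5241 + 4616) / 3 = 14347/3 = 4782.3333
Detrended value: 5241 − 4782.3333 = 458.67

458.67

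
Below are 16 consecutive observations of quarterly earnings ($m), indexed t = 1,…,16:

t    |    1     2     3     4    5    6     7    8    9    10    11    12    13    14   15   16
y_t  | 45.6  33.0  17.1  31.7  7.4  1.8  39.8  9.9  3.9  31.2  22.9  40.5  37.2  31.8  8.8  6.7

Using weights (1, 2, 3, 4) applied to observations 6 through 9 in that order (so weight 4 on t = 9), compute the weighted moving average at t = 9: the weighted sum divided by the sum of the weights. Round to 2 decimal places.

12.67

Weighted sum: 1·1.8 + 2·39.8 + 3·9.9 + 4·3.9 = 1.8 + 79.6 + 29.7 + 15.6 = 126.7
Weight total: 1 + 2 + 3 + 4 = 10
WMA = 126.7 / 10 = 12.67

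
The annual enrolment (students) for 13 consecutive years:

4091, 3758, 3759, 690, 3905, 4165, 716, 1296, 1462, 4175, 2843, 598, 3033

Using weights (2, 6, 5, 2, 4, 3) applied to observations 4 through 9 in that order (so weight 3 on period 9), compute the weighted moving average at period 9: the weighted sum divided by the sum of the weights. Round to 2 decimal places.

2574.41

Weighted sum: 2·690 + 6·3905 + 5·4165 + 2·716 + 4·1296 + 3·1462 = 1380 + 23430 + 20825 + 1432 + 5184 + 4386 = 56637
Weight total: 2 + 6 + 5 + 2 + 4 + 3 = 22
WMA = 56637 / 22 = 2574.41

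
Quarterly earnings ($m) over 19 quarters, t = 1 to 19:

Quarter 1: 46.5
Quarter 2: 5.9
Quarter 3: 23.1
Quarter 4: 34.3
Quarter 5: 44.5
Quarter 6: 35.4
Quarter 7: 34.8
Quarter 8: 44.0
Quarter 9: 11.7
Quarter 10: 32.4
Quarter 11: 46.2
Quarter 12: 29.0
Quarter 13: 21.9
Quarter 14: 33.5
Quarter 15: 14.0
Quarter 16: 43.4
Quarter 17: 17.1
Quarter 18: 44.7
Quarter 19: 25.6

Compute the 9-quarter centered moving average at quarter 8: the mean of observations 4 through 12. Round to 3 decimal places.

34.700

Sum of periods 4–12: 34.3 + 44.5 + 35.4 + 34.8 + 44.0 + 11.7 + 32.4 + 46.2 + 29.0 = 312.3
Divide by 9: 312.3 / 9 = 34.700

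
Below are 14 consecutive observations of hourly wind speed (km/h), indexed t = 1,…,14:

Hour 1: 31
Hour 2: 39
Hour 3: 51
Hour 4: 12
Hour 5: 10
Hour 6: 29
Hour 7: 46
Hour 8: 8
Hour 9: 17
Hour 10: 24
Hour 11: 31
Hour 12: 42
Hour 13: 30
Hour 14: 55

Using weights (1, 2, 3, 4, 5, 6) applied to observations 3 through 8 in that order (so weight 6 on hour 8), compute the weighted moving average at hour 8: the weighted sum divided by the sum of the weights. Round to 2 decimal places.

Weighted sum: 1·51 + 2·12 + 3·10 + 4·29 + 5·46 + 6·8 = 51 + 24 + 30 + 116 + 230 + 48 = 499
Weight total: 1 + 2 + 3 + 4 + 5 + 6 = 21
WMA = 499 / 21 = 23.76

23.76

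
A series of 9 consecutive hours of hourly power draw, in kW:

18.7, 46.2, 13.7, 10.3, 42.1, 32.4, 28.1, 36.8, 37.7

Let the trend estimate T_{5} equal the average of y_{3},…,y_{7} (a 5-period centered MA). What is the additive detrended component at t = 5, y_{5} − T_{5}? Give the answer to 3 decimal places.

16.780

Trend T_5 = (13.7 + 10.3 + 42.1 + 32.4 + 28.1) / 5 = 126.6/5 = 25.32000
Detrended value: 42.1 − 25.32000 = 16.780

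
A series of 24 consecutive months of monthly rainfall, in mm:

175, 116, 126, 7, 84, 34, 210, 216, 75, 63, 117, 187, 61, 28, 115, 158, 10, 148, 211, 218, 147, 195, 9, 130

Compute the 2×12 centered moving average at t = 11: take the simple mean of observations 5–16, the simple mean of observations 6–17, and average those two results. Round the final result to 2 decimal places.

Sum over 5–16: 84 + 34 + 210 + 216 + 75 + 63 + 117 + 187 + 61 + 28 + 115 + 158 = 1348
Sum over 6–17: 34 + 210 + 216 + 75 + 63 + 117 + 187 + 61 + 28 + 115 + 158 + 10 = 1274
CMA at t=11 = (1348 + 1274) / (2·12) = 2622 / 24 = 109.25

109.25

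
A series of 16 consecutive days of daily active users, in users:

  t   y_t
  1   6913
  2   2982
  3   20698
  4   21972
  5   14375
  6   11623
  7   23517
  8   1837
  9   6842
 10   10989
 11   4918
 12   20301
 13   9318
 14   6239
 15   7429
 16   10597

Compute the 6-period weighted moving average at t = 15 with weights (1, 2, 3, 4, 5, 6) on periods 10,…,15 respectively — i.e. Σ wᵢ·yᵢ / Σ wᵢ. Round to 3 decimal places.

Weighted sum: 1·10989 + 2·4918 + 3·20301 + 4·9318 + 5·6239 + 6·7429 = 10989 + 9836 + 60903 + 37272 + 31195 + 44574 = 194769
Weight total: 1 + 2 + 3 + 4 + 5 + 6 = 21
WMA = 194769 / 21 = 9274.714

9274.714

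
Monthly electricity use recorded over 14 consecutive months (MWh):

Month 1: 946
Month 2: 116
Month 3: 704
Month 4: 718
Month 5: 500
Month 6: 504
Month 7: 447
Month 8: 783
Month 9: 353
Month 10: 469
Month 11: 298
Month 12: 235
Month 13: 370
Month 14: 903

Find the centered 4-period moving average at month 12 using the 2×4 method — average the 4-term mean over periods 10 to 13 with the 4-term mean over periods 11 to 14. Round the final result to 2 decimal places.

Sum over 10–13: 469 + 298 + 235 + 370 = 1372
Sum over 11–14: 298 + 235 + 370 + 903 = 1806
CMA at t=12 = (1372 + 1806) / (2·4) = 3178 / 8 = 397.25

397.25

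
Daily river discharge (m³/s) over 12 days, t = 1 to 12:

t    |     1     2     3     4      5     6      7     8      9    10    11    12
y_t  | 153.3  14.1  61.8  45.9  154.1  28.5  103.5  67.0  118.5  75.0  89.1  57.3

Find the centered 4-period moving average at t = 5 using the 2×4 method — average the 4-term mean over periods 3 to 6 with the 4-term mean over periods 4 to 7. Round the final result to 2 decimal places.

Sum over 3–6: 61.8 + 45.9 + 154.1 + 28.5 = 290.3
Sum over 4–7: 45.9 + 154.1 + 28.5 + 103.5 = 332.0
CMA at t=5 = (290.3 + 332.0) / (2·4) = 622.3 / 8 = 77.79

77.79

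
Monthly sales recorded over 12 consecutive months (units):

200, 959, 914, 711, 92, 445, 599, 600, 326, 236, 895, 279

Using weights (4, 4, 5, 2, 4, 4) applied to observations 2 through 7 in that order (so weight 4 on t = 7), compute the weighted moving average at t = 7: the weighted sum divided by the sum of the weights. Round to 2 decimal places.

669.87

Weighted sum: 4·959 + 4·914 + 5·711 + 2·92 + 4·445 + 4·599 = 3836 + 3656 + 3555 + 184 + 1780 + 2396 = 15407
Weight total: 4 + 4 + 5 + 2 + 4 + 4 = 23
WMA = 15407 / 23 = 669.87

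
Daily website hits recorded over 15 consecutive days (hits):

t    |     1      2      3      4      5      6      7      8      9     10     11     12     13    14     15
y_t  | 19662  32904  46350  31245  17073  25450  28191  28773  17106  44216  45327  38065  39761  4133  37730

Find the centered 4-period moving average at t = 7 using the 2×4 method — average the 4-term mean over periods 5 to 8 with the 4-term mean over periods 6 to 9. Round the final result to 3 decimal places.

Sum over 5–8: 17073 + 25450 + 28191 + 28773 = 99487
Sum over 6–9: 25450 + 28191 + 28773 + 17106 = 99520
CMA at t=7 = (99487 + 99520) / (2·4) = 199007 / 8 = 24875.875

24875.875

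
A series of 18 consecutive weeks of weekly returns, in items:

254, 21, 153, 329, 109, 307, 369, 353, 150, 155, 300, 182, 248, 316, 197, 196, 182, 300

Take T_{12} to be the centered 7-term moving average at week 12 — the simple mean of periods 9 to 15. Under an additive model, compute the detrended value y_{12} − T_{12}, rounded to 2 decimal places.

-39.14

Trend T_12 = (150 + 155 + 300 + 182 + 248 + 316 + 197) / 7 = 1548/7 = 221.1429
Detrended value: 182 − 221.1429 = -39.14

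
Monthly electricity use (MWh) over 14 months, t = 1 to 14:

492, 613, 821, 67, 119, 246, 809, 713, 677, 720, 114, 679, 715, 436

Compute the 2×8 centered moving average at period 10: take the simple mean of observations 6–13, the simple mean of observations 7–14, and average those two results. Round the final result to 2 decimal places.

Sum over 6–13: 246 + 809 + 713 + 677 + 720 + 114 + 679 + 715 = 4673
Sum over 7–14: 809 + 713 + 677 + 720 + 114 + 679 + 715 + 436 = 4863
CMA at t=10 = (4673 + 4863) / (2·8) = 9536 / 16 = 596.00

596.00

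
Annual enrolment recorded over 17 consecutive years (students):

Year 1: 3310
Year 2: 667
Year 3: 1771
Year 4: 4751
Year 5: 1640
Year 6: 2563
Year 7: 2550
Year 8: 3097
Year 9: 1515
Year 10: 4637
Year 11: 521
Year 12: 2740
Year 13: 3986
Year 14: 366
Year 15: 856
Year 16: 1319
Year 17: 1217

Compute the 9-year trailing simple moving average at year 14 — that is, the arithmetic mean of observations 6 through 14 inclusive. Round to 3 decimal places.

Sum of periods 6–14: 2563 + 2550 + 3097 + 1515 + 4637 + 521 + 2740 + 3986 + 366 = 21975
Divide by 9: 21975 / 9 = 2441.667

2441.667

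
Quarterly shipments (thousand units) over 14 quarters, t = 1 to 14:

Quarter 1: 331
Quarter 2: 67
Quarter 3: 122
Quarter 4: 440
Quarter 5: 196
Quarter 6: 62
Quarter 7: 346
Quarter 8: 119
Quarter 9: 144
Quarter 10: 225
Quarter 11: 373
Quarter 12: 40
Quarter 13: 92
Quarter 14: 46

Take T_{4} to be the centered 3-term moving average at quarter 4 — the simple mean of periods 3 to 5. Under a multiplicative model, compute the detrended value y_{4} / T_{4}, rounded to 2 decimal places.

1.74

Trend T_4 = (122 + 440 + 196) / 3 = 758/3 = 252.6667
Ratio to trend: 440 / 252.6667 = 1.74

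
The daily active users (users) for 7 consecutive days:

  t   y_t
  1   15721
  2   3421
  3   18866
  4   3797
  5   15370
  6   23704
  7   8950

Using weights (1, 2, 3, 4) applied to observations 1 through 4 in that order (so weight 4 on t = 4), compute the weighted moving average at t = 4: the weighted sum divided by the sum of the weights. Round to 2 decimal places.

Weighted sum: 1·15721 + 2·3421 + 3·18866 + 4·3797 = 15721 + 6842 + 56598 + 15188 = 94349
Weight total: 1 + 2 + 3 + 4 = 10
WMA = 94349 / 10 = 9434.90

9434.90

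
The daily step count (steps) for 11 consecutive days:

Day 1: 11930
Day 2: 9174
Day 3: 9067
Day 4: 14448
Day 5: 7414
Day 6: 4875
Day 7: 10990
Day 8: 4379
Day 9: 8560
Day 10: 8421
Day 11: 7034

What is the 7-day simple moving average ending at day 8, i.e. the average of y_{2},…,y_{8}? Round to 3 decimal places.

Sum of periods 2–8: 9174 + 9067 + 14448 + 7414 + 4875 + 10990 + 4379 = 60347
Divide by 7: 60347 / 7 = 8621.000

8621.000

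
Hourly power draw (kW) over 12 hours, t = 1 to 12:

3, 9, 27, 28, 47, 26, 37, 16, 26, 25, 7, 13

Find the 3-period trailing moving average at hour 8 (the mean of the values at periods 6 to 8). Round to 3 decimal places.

Sum of periods 6–8: 26 + 37 + 16 = 79
Divide by 3: 79 / 3 = 26.333

26.333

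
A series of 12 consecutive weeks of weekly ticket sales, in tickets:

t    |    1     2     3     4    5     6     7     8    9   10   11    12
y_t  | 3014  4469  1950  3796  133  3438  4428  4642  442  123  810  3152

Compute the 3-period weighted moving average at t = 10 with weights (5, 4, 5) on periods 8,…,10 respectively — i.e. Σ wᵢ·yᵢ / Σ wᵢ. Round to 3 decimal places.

Weighted sum: 5·4642 + 4·442 + 5·123 = 23210 + 1768 + 615 = 25593
Weight total: 5 + 4 + 5 = 14
WMA = 25593 / 14 = 1828.071

1828.071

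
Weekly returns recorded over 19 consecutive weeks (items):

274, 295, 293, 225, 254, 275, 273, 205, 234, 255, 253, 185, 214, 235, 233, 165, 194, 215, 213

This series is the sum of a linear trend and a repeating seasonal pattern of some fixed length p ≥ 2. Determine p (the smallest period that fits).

4

First differences y_{t+1} − y_t: 21, -2, -68, 29, 21, -2, -68, 29, 21, -2, …
The difference pattern repeats every 4 terms and not for any smaller step, so p = 4.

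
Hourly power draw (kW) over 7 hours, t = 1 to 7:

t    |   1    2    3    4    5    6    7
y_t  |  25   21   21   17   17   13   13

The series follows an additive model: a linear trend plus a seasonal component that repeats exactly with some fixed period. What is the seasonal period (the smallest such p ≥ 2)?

First differences y_{t+1} − y_t: -4, 0, -4, 0, -4, 0, …
The difference pattern repeats every 2 terms and not for any smaller step, so p = 2.

2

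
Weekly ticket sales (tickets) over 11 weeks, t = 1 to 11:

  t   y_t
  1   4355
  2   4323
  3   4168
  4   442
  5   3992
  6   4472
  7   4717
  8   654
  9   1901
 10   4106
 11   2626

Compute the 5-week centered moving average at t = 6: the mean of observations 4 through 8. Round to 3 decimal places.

Sum of periods 4–8: 442 + 3992 + 4472 + 4717 + 654 = 14277
Divide by 5: 14277 / 5 = 2855.400

2855.400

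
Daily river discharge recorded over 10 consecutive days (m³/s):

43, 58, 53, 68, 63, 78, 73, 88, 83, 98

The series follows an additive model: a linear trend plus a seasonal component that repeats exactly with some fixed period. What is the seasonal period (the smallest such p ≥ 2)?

2

First differences y_{t+1} − y_t: 15, -5, 15, -5, 15, -5, …
The difference pattern repeats every 2 terms and not for any smaller step, so p = 2.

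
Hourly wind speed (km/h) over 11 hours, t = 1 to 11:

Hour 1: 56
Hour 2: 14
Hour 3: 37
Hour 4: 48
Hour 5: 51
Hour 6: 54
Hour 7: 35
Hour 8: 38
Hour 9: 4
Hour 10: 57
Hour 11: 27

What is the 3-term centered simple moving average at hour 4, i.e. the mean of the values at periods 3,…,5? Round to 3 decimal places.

45.333

Sum of periods 3–5: 37 + 48 + 51 = 136
Divide by 3: 136 / 3 = 45.333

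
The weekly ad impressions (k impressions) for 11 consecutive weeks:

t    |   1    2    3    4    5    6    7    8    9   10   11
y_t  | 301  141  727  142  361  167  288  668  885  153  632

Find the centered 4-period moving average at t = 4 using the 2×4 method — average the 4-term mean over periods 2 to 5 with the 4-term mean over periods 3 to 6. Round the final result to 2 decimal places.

346.00

Sum over 2–5: 141 + 727 + 142 + 361 = 1371
Sum over 3–6: 727 + 142 + 361 + 167 = 1397
CMA at t=4 = (1371 + 1397) / (2·4) = 2768 / 8 = 346.00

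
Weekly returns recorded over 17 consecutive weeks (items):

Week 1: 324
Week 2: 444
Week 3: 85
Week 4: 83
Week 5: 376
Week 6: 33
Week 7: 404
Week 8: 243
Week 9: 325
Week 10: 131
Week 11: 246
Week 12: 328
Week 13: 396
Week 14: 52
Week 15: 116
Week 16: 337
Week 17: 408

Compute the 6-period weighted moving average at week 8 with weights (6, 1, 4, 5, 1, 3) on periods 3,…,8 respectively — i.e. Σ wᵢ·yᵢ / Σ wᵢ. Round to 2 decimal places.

Weighted sum: 6·85 + 1·83 + 4·376 + 5·33 + 1·404 + 3·243 = 510 + 83 + 1504 + 165 + 404 + 729 = 3395
Weight total: 6 + 1 + 4 + 5 + 1 + 3 = 20
WMA = 3395 / 20 = 169.75

169.75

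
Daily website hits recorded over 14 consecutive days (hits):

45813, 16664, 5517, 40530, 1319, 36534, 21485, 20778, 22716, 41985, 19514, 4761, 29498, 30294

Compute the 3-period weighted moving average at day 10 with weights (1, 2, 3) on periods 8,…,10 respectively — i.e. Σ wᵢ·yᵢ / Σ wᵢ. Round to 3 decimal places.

Weighted sum: 1·20778 + 2·22716 + 3·41985 = 20778 + 45432 + 125955 = 192165
Weight total: 1 + 2 + 3 = 6
WMA = 192165 / 6 = 32027.500

32027.500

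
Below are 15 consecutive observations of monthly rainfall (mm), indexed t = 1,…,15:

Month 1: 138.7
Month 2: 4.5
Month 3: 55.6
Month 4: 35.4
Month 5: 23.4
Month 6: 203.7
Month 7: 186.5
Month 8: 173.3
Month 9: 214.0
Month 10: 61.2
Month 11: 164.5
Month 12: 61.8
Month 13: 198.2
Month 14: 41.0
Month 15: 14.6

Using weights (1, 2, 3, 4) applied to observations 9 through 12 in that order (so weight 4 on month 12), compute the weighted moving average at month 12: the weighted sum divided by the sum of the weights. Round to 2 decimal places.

Weighted sum: 1·214.0 + 2·61.2 + 3·164.5 + 4·61.8 = 214.0 + 122.4 + 493.5 + 247.2 = 1077.1
Weight total: 1 + 2 + 3 + 4 = 10
WMA = 1077.1 / 10 = 107.71

107.71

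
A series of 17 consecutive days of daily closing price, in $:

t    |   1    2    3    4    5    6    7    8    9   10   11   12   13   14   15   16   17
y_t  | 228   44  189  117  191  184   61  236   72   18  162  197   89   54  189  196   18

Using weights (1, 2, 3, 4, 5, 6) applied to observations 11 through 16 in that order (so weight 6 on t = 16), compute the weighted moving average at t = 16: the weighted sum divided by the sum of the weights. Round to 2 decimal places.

150.48

Weighted sum: 1·162 + 2·197 + 3·89 + 4·54 + 5·189 + 6·196 = 162 + 394 + 267 + 216 + 945 + 1176 = 3160
Weight total: 1 + 2 + 3 + 4 + 5 + 6 = 21
WMA = 3160 / 21 = 150.48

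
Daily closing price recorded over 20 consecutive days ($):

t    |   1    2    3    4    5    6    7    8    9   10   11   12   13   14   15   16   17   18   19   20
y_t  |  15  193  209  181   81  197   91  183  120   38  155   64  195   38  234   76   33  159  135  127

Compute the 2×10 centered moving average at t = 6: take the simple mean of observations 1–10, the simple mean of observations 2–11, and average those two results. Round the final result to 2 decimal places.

137.80

Sum over 1–10: 15 + 193 + 209 + 181 + 81 + 197 + 91 + 183 + 120 + 38 = 1308
Sum over 2–11: 193 + 209 + 181 + 81 + 197 + 91 + 183 + 120 + 38 + 155 = 1448
CMA at t=6 = (1308 + 1448) / (2·10) = 2756 / 20 = 137.80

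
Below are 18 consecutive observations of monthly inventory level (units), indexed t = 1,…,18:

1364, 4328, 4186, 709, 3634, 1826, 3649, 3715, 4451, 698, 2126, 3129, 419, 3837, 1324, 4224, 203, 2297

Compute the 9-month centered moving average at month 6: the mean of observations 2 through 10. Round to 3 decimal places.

3021.778

Sum of periods 2–10: 4328 + 4186 + 709 + 3634 + 1826 + 3649 + 3715 + 4451 + 698 = 27196
Divide by 9: 27196 / 9 = 3021.778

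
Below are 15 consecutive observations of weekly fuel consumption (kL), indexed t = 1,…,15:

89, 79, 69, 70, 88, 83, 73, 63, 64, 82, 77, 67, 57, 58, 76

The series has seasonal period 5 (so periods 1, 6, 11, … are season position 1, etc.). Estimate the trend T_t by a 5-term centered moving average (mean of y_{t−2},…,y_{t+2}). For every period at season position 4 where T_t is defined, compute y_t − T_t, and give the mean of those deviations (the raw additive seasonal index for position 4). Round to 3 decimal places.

Season position 4 occurs at t = 4, 9 (where T_t is defined).
t=4: T_4 = 77.80000; y_4 − T_4 = 70 − 77.80000 = -7.80000
t=9: T_9 = 71.80000; y_9 − T_9 = 64 − 71.80000 = -7.80000
Mean deviation: (-7.80000 + -7.80000) / 2 = -7.800

-7.800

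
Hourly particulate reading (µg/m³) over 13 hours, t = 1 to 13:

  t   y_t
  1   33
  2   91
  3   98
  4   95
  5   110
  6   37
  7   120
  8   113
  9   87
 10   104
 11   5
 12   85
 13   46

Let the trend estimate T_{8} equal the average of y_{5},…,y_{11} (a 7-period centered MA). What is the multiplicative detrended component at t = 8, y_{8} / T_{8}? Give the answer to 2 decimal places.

1.37

Trend T_8 = (110 + 37 + 120 + 113 + 87 + 104 + 5) / 7 = 576/7 = 82.2857
Ratio to trend: 113 / 82.2857 = 1.37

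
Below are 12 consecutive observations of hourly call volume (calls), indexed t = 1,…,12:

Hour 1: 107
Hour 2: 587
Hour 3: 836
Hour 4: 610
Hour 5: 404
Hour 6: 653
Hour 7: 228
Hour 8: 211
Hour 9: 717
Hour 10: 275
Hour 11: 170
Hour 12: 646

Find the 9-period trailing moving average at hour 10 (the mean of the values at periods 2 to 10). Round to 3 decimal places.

502.333

Sum of periods 2–10: 587 + 836 + 610 + 404 + 653 + 228 + 211 + 717 + 275 = 4521
Divide by 9: 4521 / 9 = 502.333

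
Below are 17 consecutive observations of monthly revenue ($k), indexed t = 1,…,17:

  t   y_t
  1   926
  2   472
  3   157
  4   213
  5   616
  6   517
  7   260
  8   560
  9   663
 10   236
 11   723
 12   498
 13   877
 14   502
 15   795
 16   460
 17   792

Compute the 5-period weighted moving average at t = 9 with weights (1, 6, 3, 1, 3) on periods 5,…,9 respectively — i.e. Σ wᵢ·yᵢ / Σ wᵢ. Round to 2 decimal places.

Weighted sum: 1·616 + 6·517 + 3·260 + 1·560 + 3·663 = 616 + 3102 + 780 + 560 + 1989 = 7047
Weight total: 1 + 6 + 3 + 1 + 3 = 14
WMA = 7047 / 14 = 503.36

503.36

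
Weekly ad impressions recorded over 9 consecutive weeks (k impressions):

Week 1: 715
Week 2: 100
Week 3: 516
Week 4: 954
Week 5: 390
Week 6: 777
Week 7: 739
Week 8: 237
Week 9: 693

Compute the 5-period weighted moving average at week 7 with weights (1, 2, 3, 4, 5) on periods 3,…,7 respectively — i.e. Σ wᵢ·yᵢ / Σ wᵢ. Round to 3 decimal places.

Weighted sum: 1·516 + 2·954 + 3·390 + 4·777 + 5·739 = 516 + 1908 + 1170 + 3108 + 3695 = 10397
Weight total: 1 + 2 + 3 + 4 + 5 = 15
WMA = 10397 / 15 = 693.133

693.133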